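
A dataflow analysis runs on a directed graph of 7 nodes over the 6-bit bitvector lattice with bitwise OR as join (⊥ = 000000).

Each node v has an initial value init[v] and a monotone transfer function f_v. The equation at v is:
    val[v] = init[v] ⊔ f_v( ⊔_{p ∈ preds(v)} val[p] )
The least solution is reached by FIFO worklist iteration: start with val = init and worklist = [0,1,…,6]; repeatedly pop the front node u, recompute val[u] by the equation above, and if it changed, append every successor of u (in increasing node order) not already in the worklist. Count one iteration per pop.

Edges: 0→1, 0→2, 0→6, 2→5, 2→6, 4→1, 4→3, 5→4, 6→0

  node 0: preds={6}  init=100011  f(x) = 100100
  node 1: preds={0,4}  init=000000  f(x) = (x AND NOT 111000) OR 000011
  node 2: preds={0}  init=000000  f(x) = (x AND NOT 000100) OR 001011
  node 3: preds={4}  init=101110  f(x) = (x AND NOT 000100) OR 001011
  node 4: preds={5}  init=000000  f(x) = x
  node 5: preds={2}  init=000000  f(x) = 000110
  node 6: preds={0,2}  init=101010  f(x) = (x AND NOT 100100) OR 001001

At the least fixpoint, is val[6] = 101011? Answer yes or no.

yes

Iteration log — 11 steps:
  step 1. node 0  ⊔preds=101010  new=100111  old=100011  +wl: 
  step 2. node 1  ⊔preds=100111  new=000111  old=000000  +wl: 
  step 3. node 2  ⊔preds=100111  new=101011  old=000000  +wl: 
  step 4. node 3  ⊔preds=000000  new=101111  old=101110  +wl: 
  step 5. node 4  ⊔preds=000000  new=000000  stable
  step 6. node 5  ⊔preds=101011  new=000110  old=000000  +wl: 4
  step 7. node 6  ⊔preds=101111  new=101011  old=101010  +wl: 0
  step 8. node 4  ⊔preds=000110  new=000110  old=000000  +wl: 1,3
  step 9. node 0  ⊔preds=101011  new=100111  stable
  step 10. node 1  ⊔preds=100111  new=000111  stable
  step 11. node 3  ⊔preds=000110  new=101111  stable

Least fixpoint reached:
  node 0: 100111
  node 1: 000111
  node 2: 101011
  node 3: 101111
  node 4: 000110
  node 5: 000110
  node 6: 101011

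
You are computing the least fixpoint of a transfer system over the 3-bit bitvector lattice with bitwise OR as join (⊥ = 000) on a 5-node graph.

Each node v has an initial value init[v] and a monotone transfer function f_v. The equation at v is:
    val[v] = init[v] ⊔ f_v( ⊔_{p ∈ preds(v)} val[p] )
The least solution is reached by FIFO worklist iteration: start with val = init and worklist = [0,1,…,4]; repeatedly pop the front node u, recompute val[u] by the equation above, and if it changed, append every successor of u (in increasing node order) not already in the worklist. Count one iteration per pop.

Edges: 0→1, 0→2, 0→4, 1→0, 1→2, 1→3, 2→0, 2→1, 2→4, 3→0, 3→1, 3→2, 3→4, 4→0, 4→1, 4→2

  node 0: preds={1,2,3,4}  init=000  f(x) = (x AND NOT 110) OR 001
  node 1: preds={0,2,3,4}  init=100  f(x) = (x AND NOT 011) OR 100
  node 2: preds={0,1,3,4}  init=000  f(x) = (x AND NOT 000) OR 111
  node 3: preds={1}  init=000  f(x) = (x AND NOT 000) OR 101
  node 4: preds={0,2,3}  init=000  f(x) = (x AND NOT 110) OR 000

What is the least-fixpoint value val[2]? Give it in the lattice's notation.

Iteration log — 8 steps:
  step 1. node 0  ⊔preds=100  new=001  old=000  +wl: 
  step 2. node 1  ⊔preds=001  new=100  stable
  step 3. node 2  ⊔preds=101  new=111  old=000  +wl: 0,1
  step 4. node 3  ⊔preds=100  new=101  old=000  +wl: 2
  step 5. node 4  ⊔preds=111  new=001  old=000  +wl: 
  step 6. node 0  ⊔preds=111  new=001  stable
  step 7. node 1  ⊔preds=111  new=100  stable
  step 8. node 2  ⊔preds=101  new=111  stable

Least fixpoint reached:
  node 0: 001
  node 1: 100
  node 2: 111
  node 3: 101
  node 4: 001

111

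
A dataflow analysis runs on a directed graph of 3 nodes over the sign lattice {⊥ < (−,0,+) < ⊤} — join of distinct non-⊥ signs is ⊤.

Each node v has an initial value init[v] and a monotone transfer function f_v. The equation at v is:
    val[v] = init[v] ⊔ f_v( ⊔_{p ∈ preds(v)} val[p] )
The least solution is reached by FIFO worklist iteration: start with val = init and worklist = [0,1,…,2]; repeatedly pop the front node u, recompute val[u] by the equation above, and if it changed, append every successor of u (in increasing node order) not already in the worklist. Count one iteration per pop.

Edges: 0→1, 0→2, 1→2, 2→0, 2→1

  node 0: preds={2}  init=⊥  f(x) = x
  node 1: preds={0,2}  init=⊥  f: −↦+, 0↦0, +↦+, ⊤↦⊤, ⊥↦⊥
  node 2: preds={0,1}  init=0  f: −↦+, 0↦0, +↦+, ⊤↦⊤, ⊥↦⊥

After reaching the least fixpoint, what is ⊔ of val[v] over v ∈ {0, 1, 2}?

0

Trace (3 dequeues):
  [1] u=0 | in 0 | out 0 | prev ⊥ | push {}
  [2] u=1 | in 0 | out 0 | prev ⊥ | push {}
  [3] u=2 | in 0 | out 0 | ==

Converged values:
  [0] 0
  [1] 0
  [2] 0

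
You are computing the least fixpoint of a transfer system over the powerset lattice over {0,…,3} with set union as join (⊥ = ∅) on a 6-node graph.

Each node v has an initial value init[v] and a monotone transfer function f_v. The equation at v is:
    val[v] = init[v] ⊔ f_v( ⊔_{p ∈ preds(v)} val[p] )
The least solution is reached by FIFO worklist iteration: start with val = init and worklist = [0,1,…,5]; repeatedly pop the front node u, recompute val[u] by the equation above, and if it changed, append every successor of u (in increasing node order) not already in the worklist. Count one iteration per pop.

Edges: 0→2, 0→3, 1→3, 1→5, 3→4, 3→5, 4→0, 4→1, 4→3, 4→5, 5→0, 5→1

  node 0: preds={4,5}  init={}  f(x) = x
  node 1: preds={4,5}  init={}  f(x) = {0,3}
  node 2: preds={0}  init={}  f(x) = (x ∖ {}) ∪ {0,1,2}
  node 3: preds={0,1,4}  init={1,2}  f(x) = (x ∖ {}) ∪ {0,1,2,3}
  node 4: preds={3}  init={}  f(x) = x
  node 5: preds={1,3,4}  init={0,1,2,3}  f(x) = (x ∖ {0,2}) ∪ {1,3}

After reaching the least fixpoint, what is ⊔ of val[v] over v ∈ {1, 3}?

Worklist (9 pops):
  #1 pop 0: in={0,1,2,3} → {0,1,2,3} (was {}); enqueue []
  #2 pop 1: in={0,1,2,3} → {0,3} (was {}); enqueue []
  #3 pop 2: in={0,1,2,3} → {0,1,2,3} (was {}); enqueue []
  #4 pop 3: in={0,1,2,3} → {0,1,2,3} (was {1,2}); enqueue []
  #5 pop 4: in={0,1,2,3} → {0,1,2,3} (was {}); enqueue [0,1,3]
  #6 pop 5: in={0,1,2,3} → {0,1,2,3} (no change)
  #7 pop 0: in={0,1,2,3} → {0,1,2,3} (no change)
  #8 pop 1: in={0,1,2,3} → {0,3} (no change)
  #9 pop 3: in={0,1,2,3} → {0,1,2,3} (no change)

Fixpoint:
  val[0] = {0,1,2,3}
  val[1] = {0,3}
  val[2] = {0,1,2,3}
  val[3] = {0,1,2,3}
  val[4] = {0,1,2,3}
  val[5] = {0,1,2,3}

{0,1,2,3}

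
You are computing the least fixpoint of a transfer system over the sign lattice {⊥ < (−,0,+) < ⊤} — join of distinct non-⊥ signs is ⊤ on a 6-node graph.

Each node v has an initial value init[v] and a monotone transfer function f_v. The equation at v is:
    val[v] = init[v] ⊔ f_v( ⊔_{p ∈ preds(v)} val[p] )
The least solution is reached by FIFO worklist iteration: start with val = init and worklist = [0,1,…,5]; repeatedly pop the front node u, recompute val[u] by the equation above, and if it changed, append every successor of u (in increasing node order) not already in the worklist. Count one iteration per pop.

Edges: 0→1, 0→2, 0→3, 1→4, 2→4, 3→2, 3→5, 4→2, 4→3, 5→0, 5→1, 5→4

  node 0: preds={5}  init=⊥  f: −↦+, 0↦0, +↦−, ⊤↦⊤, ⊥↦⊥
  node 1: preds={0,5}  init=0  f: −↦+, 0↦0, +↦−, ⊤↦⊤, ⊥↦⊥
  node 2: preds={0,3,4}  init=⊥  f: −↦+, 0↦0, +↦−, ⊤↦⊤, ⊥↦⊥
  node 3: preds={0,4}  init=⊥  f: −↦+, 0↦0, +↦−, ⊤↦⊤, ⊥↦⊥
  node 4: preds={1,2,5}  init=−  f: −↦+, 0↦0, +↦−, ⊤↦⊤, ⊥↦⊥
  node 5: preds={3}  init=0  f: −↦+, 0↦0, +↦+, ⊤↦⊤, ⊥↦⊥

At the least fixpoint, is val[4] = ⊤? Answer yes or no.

yes

Iteration log — 13 steps:
  step 1. node 0  ⊔preds=0  new=0  old=⊥  +wl: 
  step 2. node 1  ⊔preds=0  new=0  stable
  step 3. node 2  ⊔preds=⊤  new=⊤  old=⊥  +wl: 
  step 4. node 3  ⊔preds=⊤  new=⊤  old=⊥  +wl: 2
  step 5. node 4  ⊔preds=⊤  new=⊤  old=−  +wl: 3
  step 6. node 5  ⊔preds=⊤  new=⊤  old=0  +wl: 0,1,4
  step 7. node 2  ⊔preds=⊤  new=⊤  stable
  step 8. node 3  ⊔preds=⊤  new=⊤  stable
  step 9. node 0  ⊔preds=⊤  new=⊤  old=0  +wl: 2,3
  step 10. node 1  ⊔preds=⊤  new=⊤  old=0  +wl: 
  step 11. node 4  ⊔preds=⊤  new=⊤  stable
  step 12. node 2  ⊔preds=⊤  new=⊤  stable
  step 13. node 3  ⊔preds=⊤  new=⊤  stable

Least fixpoint reached:
  node 0: ⊤
  node 1: ⊤
  node 2: ⊤
  node 3: ⊤
  node 4: ⊤
  node 5: ⊤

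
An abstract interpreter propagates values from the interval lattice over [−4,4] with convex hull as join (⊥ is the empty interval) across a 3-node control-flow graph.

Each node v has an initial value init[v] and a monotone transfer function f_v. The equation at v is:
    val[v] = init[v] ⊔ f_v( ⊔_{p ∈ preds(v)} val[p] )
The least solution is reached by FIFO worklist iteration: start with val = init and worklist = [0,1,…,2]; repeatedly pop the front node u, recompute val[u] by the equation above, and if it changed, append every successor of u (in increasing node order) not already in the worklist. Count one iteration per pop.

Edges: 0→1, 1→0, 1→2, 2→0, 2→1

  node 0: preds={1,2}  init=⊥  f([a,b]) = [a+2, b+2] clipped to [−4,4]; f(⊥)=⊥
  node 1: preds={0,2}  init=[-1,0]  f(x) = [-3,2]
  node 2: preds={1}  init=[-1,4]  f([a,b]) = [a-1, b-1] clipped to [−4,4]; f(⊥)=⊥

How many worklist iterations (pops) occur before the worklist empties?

Worklist (5 pops):
  #1 pop 0: in=[-1,4] → [1,4] (was ⊥); enqueue []
  #2 pop 1: in=[-1,4] → [-3,2] (was [-1,0]); enqueue [0]
  #3 pop 2: in=[-3,2] → [-4,4] (was [-1,4]); enqueue [1]
  #4 pop 0: in=[-4,4] → [-2,4] (was [1,4]); enqueue []
  #5 pop 1: in=[-4,4] → [-3,2] (no change)

Fixpoint:
  val[0] = [-2,4]
  val[1] = [-3,2]
  val[2] = [-4,4]

5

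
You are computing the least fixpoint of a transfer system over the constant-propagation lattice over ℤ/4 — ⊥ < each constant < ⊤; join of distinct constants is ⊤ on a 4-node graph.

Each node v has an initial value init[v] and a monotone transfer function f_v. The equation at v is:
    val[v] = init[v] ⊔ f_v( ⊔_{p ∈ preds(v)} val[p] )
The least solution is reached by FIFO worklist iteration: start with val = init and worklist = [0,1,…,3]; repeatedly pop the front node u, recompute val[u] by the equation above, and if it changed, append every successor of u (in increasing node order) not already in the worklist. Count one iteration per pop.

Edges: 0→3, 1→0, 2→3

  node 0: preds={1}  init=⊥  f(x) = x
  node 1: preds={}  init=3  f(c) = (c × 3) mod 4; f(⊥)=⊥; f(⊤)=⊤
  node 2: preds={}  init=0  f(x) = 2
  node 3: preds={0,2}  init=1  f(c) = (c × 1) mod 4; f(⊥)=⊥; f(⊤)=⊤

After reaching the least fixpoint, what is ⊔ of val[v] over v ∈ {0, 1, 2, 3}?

Trace (4 dequeues):
  [1] u=0 | in 3 | out 3 | prev ⊥ | push {}
  [2] u=1 | in ⊥ | out 3 | ==
  [3] u=2 | in ⊥ | out ⊤ | prev 0 | push {}
  [4] u=3 | in ⊤ | out ⊤ | prev 1 | push {}

Converged values:
  [0] 3
  [1] 3
  [2] ⊤
  [3] ⊤

⊤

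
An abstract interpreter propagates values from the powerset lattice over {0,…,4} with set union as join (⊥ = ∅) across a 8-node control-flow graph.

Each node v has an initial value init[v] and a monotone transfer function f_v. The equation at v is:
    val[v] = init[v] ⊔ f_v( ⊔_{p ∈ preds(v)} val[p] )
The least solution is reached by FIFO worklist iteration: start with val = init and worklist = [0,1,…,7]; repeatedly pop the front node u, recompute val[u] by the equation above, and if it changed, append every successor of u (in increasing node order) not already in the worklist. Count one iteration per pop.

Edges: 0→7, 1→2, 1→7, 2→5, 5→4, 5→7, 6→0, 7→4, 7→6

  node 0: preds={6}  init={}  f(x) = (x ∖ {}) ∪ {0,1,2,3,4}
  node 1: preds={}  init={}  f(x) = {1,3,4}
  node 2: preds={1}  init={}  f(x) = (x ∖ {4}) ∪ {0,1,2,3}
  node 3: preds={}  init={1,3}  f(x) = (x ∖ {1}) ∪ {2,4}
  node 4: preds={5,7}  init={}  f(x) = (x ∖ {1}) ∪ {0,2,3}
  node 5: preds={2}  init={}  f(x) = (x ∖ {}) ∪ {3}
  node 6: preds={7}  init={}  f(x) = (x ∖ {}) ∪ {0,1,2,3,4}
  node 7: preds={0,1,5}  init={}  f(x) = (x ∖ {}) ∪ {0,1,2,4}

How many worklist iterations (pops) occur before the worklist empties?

11

Trace (11 dequeues):
  [1] u=0 | in {} | out {0,1,2,3,4} | prev {} | push {}
  [2] u=1 | in {} | out {1,3,4} | prev {} | push {}
  [3] u=2 | in {1,3,4} | out {0,1,2,3} | prev {} | push {}
  [4] u=3 | in {} | out {1,2,3,4} | prev {1,3} | push {}
  [5] u=4 | in {} | out {0,2,3} | prev {} | push {}
  [6] u=5 | in {0,1,2,3} | out {0,1,2,3} | prev {} | push {4}
  [7] u=6 | in {} | out {0,1,2,3,4} | prev {} | push {0}
  [8] u=7 | in {0,1,2,3,4} | out {0,1,2,3,4} | prev {} | push {6}
  [9] u=4 | in {0,1,2,3,4} | out {0,2,3,4} | prev {0,2,3} | push {}
  [10] u=0 | in {0,1,2,3,4} | out {0,1,2,3,4} | ==
  [11] u=6 | in {0,1,2,3,4} | out {0,1,2,3,4} | ==

Converged values:
  [0] {0,1,2,3,4}
  [1] {1,3,4}
  [2] {0,1,2,3}
  [3] {1,2,3,4}
  [4] {0,2,3,4}
  [5] {0,1,2,3}
  [6] {0,1,2,3,4}
  [7] {0,1,2,3,4}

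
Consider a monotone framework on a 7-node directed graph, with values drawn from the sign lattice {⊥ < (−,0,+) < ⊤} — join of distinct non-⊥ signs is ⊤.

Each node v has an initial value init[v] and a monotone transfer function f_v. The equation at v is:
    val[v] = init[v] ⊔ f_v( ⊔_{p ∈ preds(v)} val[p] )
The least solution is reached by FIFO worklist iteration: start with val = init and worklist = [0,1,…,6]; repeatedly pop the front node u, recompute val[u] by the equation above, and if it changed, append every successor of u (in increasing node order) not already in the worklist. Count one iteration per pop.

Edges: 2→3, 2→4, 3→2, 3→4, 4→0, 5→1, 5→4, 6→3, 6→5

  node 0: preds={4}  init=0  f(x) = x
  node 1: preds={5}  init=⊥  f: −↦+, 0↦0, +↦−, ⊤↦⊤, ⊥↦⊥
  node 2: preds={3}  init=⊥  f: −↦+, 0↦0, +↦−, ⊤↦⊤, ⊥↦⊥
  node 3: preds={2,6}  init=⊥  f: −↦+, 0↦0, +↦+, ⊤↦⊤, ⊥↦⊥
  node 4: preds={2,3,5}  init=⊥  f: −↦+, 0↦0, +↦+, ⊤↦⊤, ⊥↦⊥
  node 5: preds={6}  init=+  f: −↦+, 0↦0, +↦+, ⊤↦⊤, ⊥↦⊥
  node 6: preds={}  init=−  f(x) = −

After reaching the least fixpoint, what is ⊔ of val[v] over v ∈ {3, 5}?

Iteration log — 12 steps:
  step 1. node 0  ⊔preds=⊥  new=0  stable
  step 2. node 1  ⊔preds=+  new=−  old=⊥  +wl: 
  step 3. node 2  ⊔preds=⊥  new=⊥  stable
  step 4. node 3  ⊔preds=−  new=+  old=⊥  +wl: 2
  step 5. node 4  ⊔preds=+  new=+  old=⊥  +wl: 0
  step 6. node 5  ⊔preds=−  new=+  stable
  step 7. node 6  ⊔preds=⊥  new=−  stable
  step 8. node 2  ⊔preds=+  new=−  old=⊥  +wl: 3,4
  step 9. node 0  ⊔preds=+  new=⊤  old=0  +wl: 
  step 10. node 3  ⊔preds=−  new=+  stable
  step 11. node 4  ⊔preds=⊤  new=⊤  old=+  +wl: 0
  step 12. node 0  ⊔preds=⊤  new=⊤  stable

Least fixpoint reached:
  node 0: ⊤
  node 1: −
  node 2: −
  node 3: +
  node 4: ⊤
  node 5: +
  node 6: −

+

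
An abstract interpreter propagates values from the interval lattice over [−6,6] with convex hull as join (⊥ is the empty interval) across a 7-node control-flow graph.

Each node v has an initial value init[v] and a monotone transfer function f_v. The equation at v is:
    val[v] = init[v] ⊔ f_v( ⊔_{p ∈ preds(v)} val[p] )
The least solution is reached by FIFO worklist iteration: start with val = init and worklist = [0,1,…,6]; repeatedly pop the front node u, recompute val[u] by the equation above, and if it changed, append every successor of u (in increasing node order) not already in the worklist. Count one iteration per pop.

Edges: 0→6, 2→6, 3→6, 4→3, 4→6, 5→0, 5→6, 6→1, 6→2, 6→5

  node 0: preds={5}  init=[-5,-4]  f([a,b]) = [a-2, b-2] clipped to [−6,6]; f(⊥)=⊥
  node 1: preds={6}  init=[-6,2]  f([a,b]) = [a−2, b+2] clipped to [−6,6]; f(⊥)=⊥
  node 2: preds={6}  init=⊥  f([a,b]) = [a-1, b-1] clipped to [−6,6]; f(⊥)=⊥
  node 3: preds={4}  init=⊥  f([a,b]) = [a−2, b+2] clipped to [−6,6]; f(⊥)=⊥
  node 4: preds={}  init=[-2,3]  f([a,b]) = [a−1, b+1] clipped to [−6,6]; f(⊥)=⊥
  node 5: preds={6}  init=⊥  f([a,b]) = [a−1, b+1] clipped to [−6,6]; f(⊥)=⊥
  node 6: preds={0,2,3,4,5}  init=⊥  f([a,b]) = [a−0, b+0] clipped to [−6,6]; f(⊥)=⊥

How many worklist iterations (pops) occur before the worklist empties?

16

Trace (16 dequeues):
  [1] u=0 | in ⊥ | out [-5,-4] | ==
  [2] u=1 | in ⊥ | out [-6,2] | ==
  [3] u=2 | in ⊥ | out ⊥ | ==
  [4] u=3 | in [-2,3] | out [-4,5] | prev ⊥ | push {}
  [5] u=4 | in ⊥ | out [-2,3] | ==
  [6] u=5 | in ⊥ | out ⊥ | ==
  [7] u=6 | in [-5,5] | out [-5,5] | prev ⊥ | push {1,2,5}
  [8] u=1 | in [-5,5] | out [-6,6] | prev [-6,2] | push {}
  [9] u=2 | in [-5,5] | out [-6,4] | prev ⊥ | push {6}
  [10] u=5 | in [-5,5] | out [-6,6] | prev ⊥ | push {0}
  [11] u=6 | in [-6,6] | out [-6,6] | prev [-5,5] | push {1,2,5}
  [12] u=0 | in [-6,6] | out [-6,4] | prev [-5,-4] | push {6}
  [13] u=1 | in [-6,6] | out [-6,6] | ==
  [14] u=2 | in [-6,6] | out [-6,5] | prev [-6,4] | push {}
  [15] u=5 | in [-6,6] | out [-6,6] | ==
  [16] u=6 | in [-6,6] | out [-6,6] | ==

Converged values:
  [0] [-6,4]
  [1] [-6,6]
  [2] [-6,5]
  [3] [-4,5]
  [4] [-2,3]
  [5] [-6,6]
  [6] [-6,6]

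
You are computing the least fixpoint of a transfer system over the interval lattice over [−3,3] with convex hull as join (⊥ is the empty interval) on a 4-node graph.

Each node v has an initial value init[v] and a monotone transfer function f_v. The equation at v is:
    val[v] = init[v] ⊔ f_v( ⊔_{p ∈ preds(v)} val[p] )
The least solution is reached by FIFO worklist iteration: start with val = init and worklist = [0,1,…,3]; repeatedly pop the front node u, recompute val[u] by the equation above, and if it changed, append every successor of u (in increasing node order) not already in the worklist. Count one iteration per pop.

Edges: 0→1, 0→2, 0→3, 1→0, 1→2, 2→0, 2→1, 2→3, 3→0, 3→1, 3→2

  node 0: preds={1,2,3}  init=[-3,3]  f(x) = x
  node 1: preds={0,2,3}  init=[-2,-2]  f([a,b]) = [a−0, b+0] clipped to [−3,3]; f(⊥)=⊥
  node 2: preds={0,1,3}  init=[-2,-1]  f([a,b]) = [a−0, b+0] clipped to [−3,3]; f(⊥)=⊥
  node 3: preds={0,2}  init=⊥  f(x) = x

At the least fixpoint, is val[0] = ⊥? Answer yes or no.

no

Worklist (7 pops):
  #1 pop 0: in=[-2,-1] → [-3,3] (no change)
  #2 pop 1: in=[-3,3] → [-3,3] (was [-2,-2]); enqueue [0]
  #3 pop 2: in=[-3,3] → [-3,3] (was [-2,-1]); enqueue [1]
  #4 pop 3: in=[-3,3] → [-3,3] (was ⊥); enqueue [2]
  #5 pop 0: in=[-3,3] → [-3,3] (no change)
  #6 pop 1: in=[-3,3] → [-3,3] (no change)
  #7 pop 2: in=[-3,3] → [-3,3] (no change)

Fixpoint:
  val[0] = [-3,3]
  val[1] = [-3,3]
  val[2] = [-3,3]
  val[3] = [-3,3]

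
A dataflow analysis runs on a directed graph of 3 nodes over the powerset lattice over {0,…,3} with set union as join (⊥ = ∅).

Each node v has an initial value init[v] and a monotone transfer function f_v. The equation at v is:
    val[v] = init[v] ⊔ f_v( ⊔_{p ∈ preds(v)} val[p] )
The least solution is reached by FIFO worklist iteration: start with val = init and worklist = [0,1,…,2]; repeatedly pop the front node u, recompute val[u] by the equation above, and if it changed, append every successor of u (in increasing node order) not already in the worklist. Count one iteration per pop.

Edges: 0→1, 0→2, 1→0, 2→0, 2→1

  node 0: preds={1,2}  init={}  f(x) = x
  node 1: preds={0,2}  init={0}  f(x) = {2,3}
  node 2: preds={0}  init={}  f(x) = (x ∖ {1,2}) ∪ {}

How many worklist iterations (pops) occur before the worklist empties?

8

Trace (8 dequeues):
  [1] u=0 | in {0} | out {0} | prev {} | push {}
  [2] u=1 | in {0} | out {0,2,3} | prev {0} | push {0}
  [3] u=2 | in {0} | out {0} | prev {} | push {1}
  [4] u=0 | in {0,2,3} | out {0,2,3} | prev {0} | push {2}
  [5] u=1 | in {0,2,3} | out {0,2,3} | ==
  [6] u=2 | in {0,2,3} | out {0,3} | prev {0} | push {0,1}
  [7] u=0 | in {0,2,3} | out {0,2,3} | ==
  [8] u=1 | in {0,2,3} | out {0,2,3} | ==

Converged values:
  [0] {0,2,3}
  [1] {0,2,3}
  [2] {0,3}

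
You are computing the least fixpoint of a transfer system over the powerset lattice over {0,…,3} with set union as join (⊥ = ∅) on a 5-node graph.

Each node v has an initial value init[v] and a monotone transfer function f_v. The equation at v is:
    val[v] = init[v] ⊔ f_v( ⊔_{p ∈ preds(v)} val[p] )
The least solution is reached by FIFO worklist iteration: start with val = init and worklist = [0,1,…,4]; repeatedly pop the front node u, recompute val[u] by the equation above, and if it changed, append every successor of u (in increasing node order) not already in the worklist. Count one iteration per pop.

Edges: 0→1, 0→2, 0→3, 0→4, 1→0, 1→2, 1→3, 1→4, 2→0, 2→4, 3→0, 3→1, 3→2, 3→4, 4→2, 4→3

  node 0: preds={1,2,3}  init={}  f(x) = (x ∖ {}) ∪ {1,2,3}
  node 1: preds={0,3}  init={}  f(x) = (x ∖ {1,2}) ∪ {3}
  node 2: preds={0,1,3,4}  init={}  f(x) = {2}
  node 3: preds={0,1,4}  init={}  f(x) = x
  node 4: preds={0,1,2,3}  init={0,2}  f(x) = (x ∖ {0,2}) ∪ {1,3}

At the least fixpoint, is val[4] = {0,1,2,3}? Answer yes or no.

Iteration log — 11 steps:
  step 1. node 0  ⊔preds={}  new={1,2,3}  old={}  +wl: 
  step 2. node 1  ⊔preds={1,2,3}  new={3}  old={}  +wl: 0
  step 3. node 2  ⊔preds={0,1,2,3}  new={2}  old={}  +wl: 
  step 4. node 3  ⊔preds={0,1,2,3}  new={0,1,2,3}  old={}  +wl: 1,2
  step 5. node 4  ⊔preds={0,1,2,3}  new={0,1,2,3}  old={0,2}  +wl: 3
  step 6. node 0  ⊔preds={0,1,2,3}  new={0,1,2,3}  old={1,2,3}  +wl: 4
  step 7. node 1  ⊔preds={0,1,2,3}  new={0,3}  old={3}  +wl: 0
  step 8. node 2  ⊔preds={0,1,2,3}  new={2}  stable
  step 9. node 3  ⊔preds={0,1,2,3}  new={0,1,2,3}  stable
  step 10. node 4  ⊔preds={0,1,2,3}  new={0,1,2,3}  stable
  step 11. node 0  ⊔preds={0,1,2,3}  new={0,1,2,3}  stable

Least fixpoint reached:
  node 0: {0,1,2,3}
  node 1: {0,3}
  node 2: {2}
  node 3: {0,1,2,3}
  node 4: {0,1,2,3}

yes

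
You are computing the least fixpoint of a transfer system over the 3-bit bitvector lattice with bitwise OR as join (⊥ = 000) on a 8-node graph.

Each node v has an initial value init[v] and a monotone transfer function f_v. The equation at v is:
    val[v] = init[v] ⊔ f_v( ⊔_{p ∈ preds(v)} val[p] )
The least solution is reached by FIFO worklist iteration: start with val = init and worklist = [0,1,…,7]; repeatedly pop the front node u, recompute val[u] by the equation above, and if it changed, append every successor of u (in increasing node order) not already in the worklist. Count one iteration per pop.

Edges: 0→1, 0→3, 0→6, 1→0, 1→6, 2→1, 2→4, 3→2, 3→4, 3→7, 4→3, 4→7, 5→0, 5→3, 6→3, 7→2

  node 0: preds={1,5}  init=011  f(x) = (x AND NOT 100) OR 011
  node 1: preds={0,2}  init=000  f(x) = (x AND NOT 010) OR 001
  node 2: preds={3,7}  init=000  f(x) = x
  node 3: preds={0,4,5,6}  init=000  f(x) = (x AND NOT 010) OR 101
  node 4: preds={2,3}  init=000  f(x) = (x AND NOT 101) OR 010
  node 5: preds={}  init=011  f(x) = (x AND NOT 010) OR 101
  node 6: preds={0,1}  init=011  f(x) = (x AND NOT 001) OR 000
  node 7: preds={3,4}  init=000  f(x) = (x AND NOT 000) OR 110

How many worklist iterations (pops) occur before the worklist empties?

Iteration log — 16 steps:
  step 1. node 0  ⊔preds=011  new=011  stable
  step 2. node 1  ⊔preds=011  new=001  old=000  +wl: 0
  step 3. node 2  ⊔preds=000  new=000  stable
  step 4. node 3  ⊔preds=011  new=101  old=000  +wl: 2
  step 5. node 4  ⊔preds=101  new=010  old=000  +wl: 3
  step 6. node 5  ⊔preds=000  new=111  old=011  +wl: 
  step 7. node 6  ⊔preds=011  new=011  stable
  step 8. node 7  ⊔preds=111  new=111  old=000  +wl: 
  step 9. node 0  ⊔preds=111  new=011  stable
  step 10. node 2  ⊔preds=111  new=111  old=000  +wl: 1,4
  step 11. node 3  ⊔preds=111  new=101  stable
  step 12. node 1  ⊔preds=111  new=101  old=001  +wl: 0,6
  step 13. node 4  ⊔preds=111  new=010  stable
  step 14. node 0  ⊔preds=111  new=011  stable
  step 15. node 6  ⊔preds=111  new=111  old=011  +wl: 3
  step 16. node 3  ⊔preds=111  new=101  stable

Least fixpoint reached:
  node 0: 011
  node 1: 101
  node 2: 111
  node 3: 101
  node 4: 010
  node 5: 111
  node 6: 111
  node 7: 111

16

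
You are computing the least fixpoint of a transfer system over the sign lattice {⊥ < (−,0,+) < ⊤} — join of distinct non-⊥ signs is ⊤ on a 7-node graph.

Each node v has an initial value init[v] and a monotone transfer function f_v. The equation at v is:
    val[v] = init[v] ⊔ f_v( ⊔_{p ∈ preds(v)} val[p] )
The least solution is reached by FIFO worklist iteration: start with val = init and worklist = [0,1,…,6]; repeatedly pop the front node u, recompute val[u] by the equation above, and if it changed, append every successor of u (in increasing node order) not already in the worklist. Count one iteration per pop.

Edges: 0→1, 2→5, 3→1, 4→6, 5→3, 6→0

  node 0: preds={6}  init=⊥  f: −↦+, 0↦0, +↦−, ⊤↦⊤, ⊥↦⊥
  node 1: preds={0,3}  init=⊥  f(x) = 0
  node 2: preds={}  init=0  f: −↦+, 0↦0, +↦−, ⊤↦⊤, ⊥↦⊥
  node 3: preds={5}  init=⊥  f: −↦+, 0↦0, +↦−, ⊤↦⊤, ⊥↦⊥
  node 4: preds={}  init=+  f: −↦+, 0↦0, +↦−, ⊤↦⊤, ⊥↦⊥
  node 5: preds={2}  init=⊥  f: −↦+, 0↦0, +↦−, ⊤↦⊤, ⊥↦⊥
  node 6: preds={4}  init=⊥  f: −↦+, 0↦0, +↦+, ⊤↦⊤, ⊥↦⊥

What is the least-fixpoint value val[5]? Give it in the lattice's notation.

0

Iteration log — 10 steps:
  step 1. node 0  ⊔preds=⊥  new=⊥  stable
  step 2. node 1  ⊔preds=⊥  new=0  old=⊥  +wl: 
  step 3. node 2  ⊔preds=⊥  new=0  stable
  step 4. node 3  ⊔preds=⊥  new=⊥  stable
  step 5. node 4  ⊔preds=⊥  new=+  stable
  step 6. node 5  ⊔preds=0  new=0  old=⊥  +wl: 3
  step 7. node 6  ⊔preds=+  new=+  old=⊥  +wl: 0
  step 8. node 3  ⊔preds=0  new=0  old=⊥  +wl: 1
  step 9. node 0  ⊔preds=+  new=−  old=⊥  +wl: 
  step 10. node 1  ⊔preds=⊤  new=0  stable

Least fixpoint reached:
  node 0: −
  node 1: 0
  node 2: 0
  node 3: 0
  node 4: +
  node 5: 0
  node 6: +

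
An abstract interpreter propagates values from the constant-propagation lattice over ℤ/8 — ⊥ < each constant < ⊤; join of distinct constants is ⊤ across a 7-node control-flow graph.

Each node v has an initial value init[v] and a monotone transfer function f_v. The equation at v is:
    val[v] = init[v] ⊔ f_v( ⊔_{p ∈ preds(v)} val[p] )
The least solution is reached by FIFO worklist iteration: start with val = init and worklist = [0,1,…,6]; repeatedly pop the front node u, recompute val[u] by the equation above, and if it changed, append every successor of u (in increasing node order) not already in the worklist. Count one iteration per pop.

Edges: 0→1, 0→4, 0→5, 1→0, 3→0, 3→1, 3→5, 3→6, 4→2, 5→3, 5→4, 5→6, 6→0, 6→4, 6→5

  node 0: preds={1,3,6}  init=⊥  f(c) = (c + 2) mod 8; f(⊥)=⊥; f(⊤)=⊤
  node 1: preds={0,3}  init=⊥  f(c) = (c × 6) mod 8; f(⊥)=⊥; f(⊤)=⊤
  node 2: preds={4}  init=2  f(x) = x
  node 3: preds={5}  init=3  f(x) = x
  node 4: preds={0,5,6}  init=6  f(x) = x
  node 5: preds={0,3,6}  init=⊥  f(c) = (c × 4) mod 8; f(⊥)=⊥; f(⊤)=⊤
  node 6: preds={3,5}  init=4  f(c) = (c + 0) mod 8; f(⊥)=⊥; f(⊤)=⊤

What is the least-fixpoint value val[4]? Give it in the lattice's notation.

⊤

Iteration log — 15 steps:
  step 1. node 0  ⊔preds=⊤  new=⊤  old=⊥  +wl: 
  step 2. node 1  ⊔preds=⊤  new=⊤  old=⊥  +wl: 0
  step 3. node 2  ⊔preds=6  new=⊤  old=2  +wl: 
  step 4. node 3  ⊔preds=⊥  new=3  stable
  step 5. node 4  ⊔preds=⊤  new=⊤  old=6  +wl: 2
  step 6. node 5  ⊔preds=⊤  new=⊤  old=⊥  +wl: 3,4
  step 7. node 6  ⊔preds=⊤  new=⊤  old=4  +wl: 5
  step 8. node 0  ⊔preds=⊤  new=⊤  stable
  step 9. node 2  ⊔preds=⊤  new=⊤  stable
  step 10. node 3  ⊔preds=⊤  new=⊤  old=3  +wl: 0,1,6
  step 11. node 4  ⊔preds=⊤  new=⊤  stable
  step 12. node 5  ⊔preds=⊤  new=⊤  stable
  step 13. node 0  ⊔preds=⊤  new=⊤  stable
  step 14. node 1  ⊔preds=⊤  new=⊤  stable
  step 15. node 6  ⊔preds=⊤  new=⊤  stable

Least fixpoint reached:
  node 0: ⊤
  node 1: ⊤
  node 2: ⊤
  node 3: ⊤
  node 4: ⊤
  node 5: ⊤
  node 6: ⊤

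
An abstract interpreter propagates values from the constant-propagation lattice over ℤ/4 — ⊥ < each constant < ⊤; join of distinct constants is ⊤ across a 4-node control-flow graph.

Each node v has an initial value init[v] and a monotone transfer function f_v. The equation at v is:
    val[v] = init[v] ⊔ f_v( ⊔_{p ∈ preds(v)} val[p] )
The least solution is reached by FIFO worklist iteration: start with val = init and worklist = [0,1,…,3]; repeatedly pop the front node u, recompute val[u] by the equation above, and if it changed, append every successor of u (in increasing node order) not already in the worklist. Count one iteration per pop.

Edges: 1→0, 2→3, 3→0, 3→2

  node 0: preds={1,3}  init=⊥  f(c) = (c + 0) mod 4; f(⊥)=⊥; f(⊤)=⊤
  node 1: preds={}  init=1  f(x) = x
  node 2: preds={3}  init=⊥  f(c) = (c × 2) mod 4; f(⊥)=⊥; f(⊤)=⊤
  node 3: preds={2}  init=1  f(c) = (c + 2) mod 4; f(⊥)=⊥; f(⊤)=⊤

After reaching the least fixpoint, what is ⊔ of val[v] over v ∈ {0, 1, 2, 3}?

⊤

Worklist (7 pops):
  #1 pop 0: in=1 → 1 (was ⊥); enqueue []
  #2 pop 1: in=⊥ → 1 (no change)
  #3 pop 2: in=1 → 2 (was ⊥); enqueue []
  #4 pop 3: in=2 → ⊤ (was 1); enqueue [0,2]
  #5 pop 0: in=⊤ → ⊤ (was 1); enqueue []
  #6 pop 2: in=⊤ → ⊤ (was 2); enqueue [3]
  #7 pop 3: in=⊤ → ⊤ (no change)

Fixpoint:
  val[0] = ⊤
  val[1] = 1
  val[2] = ⊤
  val[3] = ⊤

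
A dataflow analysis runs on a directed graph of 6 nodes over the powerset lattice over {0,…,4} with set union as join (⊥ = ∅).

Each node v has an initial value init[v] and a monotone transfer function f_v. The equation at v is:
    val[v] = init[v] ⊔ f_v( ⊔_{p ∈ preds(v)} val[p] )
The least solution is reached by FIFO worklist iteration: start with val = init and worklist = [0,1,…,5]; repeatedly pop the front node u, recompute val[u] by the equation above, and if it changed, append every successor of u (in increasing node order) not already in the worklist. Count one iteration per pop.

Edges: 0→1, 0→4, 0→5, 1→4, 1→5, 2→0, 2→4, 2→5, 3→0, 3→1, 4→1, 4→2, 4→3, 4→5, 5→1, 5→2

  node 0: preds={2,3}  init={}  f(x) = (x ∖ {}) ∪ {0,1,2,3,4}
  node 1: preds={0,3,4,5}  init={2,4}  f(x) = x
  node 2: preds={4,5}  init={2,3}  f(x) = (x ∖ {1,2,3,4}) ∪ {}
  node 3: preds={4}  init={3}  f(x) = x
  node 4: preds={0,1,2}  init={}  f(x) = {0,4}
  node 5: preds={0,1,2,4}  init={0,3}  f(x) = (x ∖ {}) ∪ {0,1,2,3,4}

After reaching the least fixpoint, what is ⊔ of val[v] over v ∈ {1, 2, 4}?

Worklist (12 pops):
  #1 pop 0: in={2,3} → {0,1,2,3,4} (was {}); enqueue []
  #2 pop 1: in={0,1,2,3,4} → {0,1,2,3,4} (was {2,4}); enqueue []
  #3 pop 2: in={0,3} → {0,2,3} (was {2,3}); enqueue [0]
  #4 pop 3: in={} → {3} (no change)
  #5 pop 4: in={0,1,2,3,4} → {0,4} (was {}); enqueue [1,2,3]
  #6 pop 5: in={0,1,2,3,4} → {0,1,2,3,4} (was {0,3}); enqueue []
  #7 pop 0: in={0,2,3} → {0,1,2,3,4} (no change)
  #8 pop 1: in={0,1,2,3,4} → {0,1,2,3,4} (no change)
  #9 pop 2: in={0,1,2,3,4} → {0,2,3} (no change)
  #10 pop 3: in={0,4} → {0,3,4} (was {3}); enqueue [0,1]
  #11 pop 0: in={0,2,3,4} → {0,1,2,3,4} (no change)
  #12 pop 1: in={0,1,2,3,4} → {0,1,2,3,4} (no change)

Fixpoint:
  val[0] = {0,1,2,3,4}
  val[1] = {0,1,2,3,4}
  val[2] = {0,2,3}
  val[3] = {0,3,4}
  val[4] = {0,4}
  val[5] = {0,1,2,3,4}

{0,1,2,3,4}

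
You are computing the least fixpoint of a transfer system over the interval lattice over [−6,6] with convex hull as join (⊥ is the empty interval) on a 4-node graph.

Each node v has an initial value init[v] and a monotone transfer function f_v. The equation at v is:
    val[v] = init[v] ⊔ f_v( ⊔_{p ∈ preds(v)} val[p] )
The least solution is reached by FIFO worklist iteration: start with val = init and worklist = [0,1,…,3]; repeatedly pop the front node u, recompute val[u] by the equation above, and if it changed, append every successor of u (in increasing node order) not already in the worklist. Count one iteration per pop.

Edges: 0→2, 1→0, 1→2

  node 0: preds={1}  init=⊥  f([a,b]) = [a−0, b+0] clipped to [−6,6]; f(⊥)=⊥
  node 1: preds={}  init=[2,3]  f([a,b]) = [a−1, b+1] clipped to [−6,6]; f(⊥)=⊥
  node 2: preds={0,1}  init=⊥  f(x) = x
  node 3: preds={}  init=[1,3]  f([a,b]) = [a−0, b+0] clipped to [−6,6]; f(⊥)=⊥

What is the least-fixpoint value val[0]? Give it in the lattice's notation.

Iteration log — 4 steps:
  step 1. node 0  ⊔preds=[2,3]  new=[2,3]  old=⊥  +wl: 
  step 2. node 1  ⊔preds=⊥  new=[2,3]  stable
  step 3. node 2  ⊔preds=[2,3]  new=[2,3]  old=⊥  +wl: 
  step 4. node 3  ⊔preds=⊥  new=[1,3]  stable

Least fixpoint reached:
  node 0: [2,3]
  node 1: [2,3]
  node 2: [2,3]
  node 3: [1,3]

[2,3]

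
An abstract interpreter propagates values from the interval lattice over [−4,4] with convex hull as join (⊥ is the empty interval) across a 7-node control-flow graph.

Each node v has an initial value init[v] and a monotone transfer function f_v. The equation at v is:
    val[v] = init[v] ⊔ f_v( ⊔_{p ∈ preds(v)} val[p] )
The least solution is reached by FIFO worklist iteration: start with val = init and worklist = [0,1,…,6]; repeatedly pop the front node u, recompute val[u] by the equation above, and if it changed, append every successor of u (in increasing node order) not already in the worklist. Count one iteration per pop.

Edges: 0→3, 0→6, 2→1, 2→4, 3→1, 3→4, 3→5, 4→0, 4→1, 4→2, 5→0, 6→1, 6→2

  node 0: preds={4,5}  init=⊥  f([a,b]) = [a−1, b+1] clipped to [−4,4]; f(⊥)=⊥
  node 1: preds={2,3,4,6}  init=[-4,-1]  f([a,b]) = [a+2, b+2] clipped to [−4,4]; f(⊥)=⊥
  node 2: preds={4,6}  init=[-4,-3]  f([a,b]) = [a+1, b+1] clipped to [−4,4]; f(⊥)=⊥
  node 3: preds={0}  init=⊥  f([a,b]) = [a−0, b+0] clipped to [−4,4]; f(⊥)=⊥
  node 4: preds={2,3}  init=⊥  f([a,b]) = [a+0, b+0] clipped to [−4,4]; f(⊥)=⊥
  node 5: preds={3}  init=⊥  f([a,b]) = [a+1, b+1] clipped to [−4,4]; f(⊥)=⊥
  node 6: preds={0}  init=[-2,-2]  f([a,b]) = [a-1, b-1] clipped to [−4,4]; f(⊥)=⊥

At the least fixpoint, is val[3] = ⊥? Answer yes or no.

Iteration log — 38 steps:
  step 1. node 0  ⊔preds=⊥  new=⊥  stable
  step 2. node 1  ⊔preds=[-4,-2]  new=[-4,0]  old=[-4,-1]  +wl: 
  step 3. node 2  ⊔preds=[-2,-2]  new=[-4,-1]  old=[-4,-3]  +wl: 1
  step 4. node 3  ⊔preds=⊥  new=⊥  stable
  step 5. node 4  ⊔preds=[-4,-1]  new=[-4,-1]  old=⊥  +wl: 0,2
  step 6. node 5  ⊔preds=⊥  new=⊥  stable
  step 7. node 6  ⊔preds=⊥  new=[-2,-2]  stable
  step 8. node 1  ⊔preds=[-4,-1]  new=[-4,1]  old=[-4,0]  +wl: 
  step 9. node 0  ⊔preds=[-4,-1]  new=[-4,0]  old=⊥  +wl: 3,6
  step 10. node 2  ⊔preds=[-4,-1]  new=[-4,0]  old=[-4,-1]  +wl: 1,4
  step 11. node 3  ⊔preds=[-4,0]  new=[-4,0]  old=⊥  +wl: 5
  step 12. node 6  ⊔preds=[-4,0]  new=[-4,-1]  old=[-2,-2]  +wl: 2
  step 13. node 1  ⊔preds=[-4,0]  new=[-4,2]  old=[-4,1]  +wl: 
  step 14. node 4  ⊔preds=[-4,0]  new=[-4,0]  old=[-4,-1]  +wl: 0,1
  step 15. node 5  ⊔preds=[-4,0]  new=[-3,1]  old=⊥  +wl: 
  step 16. node 2  ⊔preds=[-4,0]  new=[-4,1]  old=[-4,0]  +wl: 4
  step 17. node 0  ⊔preds=[-4,1]  new=[-4,2]  old=[-4,0]  +wl: 3,6
  step 18. node 1  ⊔preds=[-4,1]  new=[-4,3]  old=[-4,2]  +wl: 
  step 19. node 4  ⊔preds=[-4,1]  new=[-4,1]  old=[-4,0]  +wl: 0,1,2
  step 20. node 3  ⊔preds=[-4,2]  new=[-4,2]  old=[-4,0]  +wl: 4,5
  step 21. node 6  ⊔preds=[-4,2]  new=[-4,1]  old=[-4,-1]  +wl: 
  step 22. node 0  ⊔preds=[-4,1]  new=[-4,2]  stable
  step 23. node 1  ⊔preds=[-4,2]  new=[-4,4]  old=[-4,3]  +wl: 
  step 24. node 2  ⊔preds=[-4,1]  new=[-4,2]  old=[-4,1]  +wl: 1
  step 25. node 4  ⊔preds=[-4,2]  new=[-4,2]  old=[-4,1]  +wl: 0,2
  step 26. node 5  ⊔preds=[-4,2]  new=[-3,3]  old=[-3,1]  +wl: 
  step 27. node 1  ⊔preds=[-4,2]  new=[-4,4]  stable
  step 28. node 0  ⊔preds=[-4,3]  new=[-4,4]  old=[-4,2]  +wl: 3,6
  step 29. node 2  ⊔preds=[-4,2]  new=[-4,3]  old=[-4,2]  +wl: 1,4
  step 30. node 3  ⊔preds=[-4,4]  new=[-4,4]  old=[-4,2]  +wl: 5
  step 31. node 6  ⊔preds=[-4,4]  new=[-4,3]  old=[-4,1]  +wl: 2
  step 32. node 1  ⊔preds=[-4,4]  new=[-4,4]  stable
  step 33. node 4  ⊔preds=[-4,4]  new=[-4,4]  old=[-4,2]  +wl: 0,1
  step 34. node 5  ⊔preds=[-4,4]  new=[-3,4]  old=[-3,3]  +wl: 
  step 35. node 2  ⊔preds=[-4,4]  new=[-4,4]  old=[-4,3]  +wl: 4
  step 36. node 0  ⊔preds=[-4,4]  new=[-4,4]  stable
  step 37. node 1  ⊔preds=[-4,4]  new=[-4,4]  stable
  step 38. node 4  ⊔preds=[-4,4]  new=[-4,4]  stable

Least fixpoint reached:
  node 0: [-4,4]
  node 1: [-4,4]
  node 2: [-4,4]
  node 3: [-4,4]
  node 4: [-4,4]
  node 5: [-3,4]
  node 6: [-4,3]

no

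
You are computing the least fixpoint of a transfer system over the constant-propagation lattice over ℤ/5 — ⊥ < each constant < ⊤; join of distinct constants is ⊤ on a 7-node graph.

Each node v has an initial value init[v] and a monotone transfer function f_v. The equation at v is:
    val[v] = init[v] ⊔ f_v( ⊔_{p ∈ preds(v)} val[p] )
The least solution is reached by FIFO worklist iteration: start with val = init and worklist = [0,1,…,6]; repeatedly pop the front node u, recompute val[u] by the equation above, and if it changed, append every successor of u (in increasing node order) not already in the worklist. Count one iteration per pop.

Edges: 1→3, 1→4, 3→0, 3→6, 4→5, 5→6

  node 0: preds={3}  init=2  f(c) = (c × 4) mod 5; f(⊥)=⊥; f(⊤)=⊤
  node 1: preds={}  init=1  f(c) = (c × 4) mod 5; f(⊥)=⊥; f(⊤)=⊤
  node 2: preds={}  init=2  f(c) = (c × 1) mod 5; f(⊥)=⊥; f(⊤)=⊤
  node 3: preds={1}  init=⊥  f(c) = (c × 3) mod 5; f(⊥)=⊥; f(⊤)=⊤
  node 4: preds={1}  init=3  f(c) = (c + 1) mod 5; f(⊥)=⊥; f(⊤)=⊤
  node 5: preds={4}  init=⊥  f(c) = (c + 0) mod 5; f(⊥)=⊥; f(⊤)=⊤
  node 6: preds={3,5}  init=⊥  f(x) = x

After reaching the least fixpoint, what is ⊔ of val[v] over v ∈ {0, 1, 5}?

⊤

Trace (8 dequeues):
  [1] u=0 | in ⊥ | out 2 | ==
  [2] u=1 | in ⊥ | out 1 | ==
  [3] u=2 | in ⊥ | out 2 | ==
  [4] u=3 | in 1 | out 3 | prev ⊥ | push {0}
  [5] u=4 | in 1 | out ⊤ | prev 3 | push {}
  [6] u=5 | in ⊤ | out ⊤ | prev ⊥ | push {}
  [7] u=6 | in ⊤ | out ⊤ | prev ⊥ | push {}
  [8] u=0 | in 3 | out 2 | ==

Converged values:
  [0] 2
  [1] 1
  [2] 2
  [3] 3
  [4] ⊤
  [5] ⊤
  [6] ⊤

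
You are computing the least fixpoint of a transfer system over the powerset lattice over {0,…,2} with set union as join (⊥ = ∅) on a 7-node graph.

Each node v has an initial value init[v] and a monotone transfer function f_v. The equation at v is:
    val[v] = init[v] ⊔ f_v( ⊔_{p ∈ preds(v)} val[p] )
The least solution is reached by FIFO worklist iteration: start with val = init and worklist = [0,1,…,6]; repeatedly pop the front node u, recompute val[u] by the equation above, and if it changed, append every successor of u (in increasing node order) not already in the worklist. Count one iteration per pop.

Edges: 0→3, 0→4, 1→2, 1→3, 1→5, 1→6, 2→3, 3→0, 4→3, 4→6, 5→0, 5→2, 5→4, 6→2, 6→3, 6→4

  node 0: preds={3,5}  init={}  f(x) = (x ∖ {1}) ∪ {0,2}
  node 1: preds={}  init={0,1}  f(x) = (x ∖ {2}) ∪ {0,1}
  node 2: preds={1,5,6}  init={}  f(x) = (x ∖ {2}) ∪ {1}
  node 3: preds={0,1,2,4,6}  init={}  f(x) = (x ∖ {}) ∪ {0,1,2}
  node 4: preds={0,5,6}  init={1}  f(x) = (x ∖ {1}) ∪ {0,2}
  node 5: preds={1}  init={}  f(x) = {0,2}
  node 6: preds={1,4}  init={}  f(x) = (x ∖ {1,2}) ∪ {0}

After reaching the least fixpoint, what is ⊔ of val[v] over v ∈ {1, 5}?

Worklist (11 pops):
  #1 pop 0: in={} → {0,2} (was {}); enqueue []
  #2 pop 1: in={} → {0,1} (no change)
  #3 pop 2: in={0,1} → {0,1} (was {}); enqueue []
  #4 pop 3: in={0,1,2} → {0,1,2} (was {}); enqueue [0]
  #5 pop 4: in={0,2} → {0,1,2} (was {1}); enqueue [3]
  #6 pop 5: in={0,1} → {0,2} (was {}); enqueue [2,4]
  #7 pop 6: in={0,1,2} → {0} (was {}); enqueue []
  #8 pop 0: in={0,1,2} → {0,2} (no change)
  #9 pop 3: in={0,1,2} → {0,1,2} (no change)
  #10 pop 2: in={0,1,2} → {0,1} (no change)
  #11 pop 4: in={0,2} → {0,1,2} (no change)

Fixpoint:
  val[0] = {0,2}
  val[1] = {0,1}
  val[2] = {0,1}
  val[3] = {0,1,2}
  val[4] = {0,1,2}
  val[5] = {0,2}
  val[6] = {0}

{0,1,2}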